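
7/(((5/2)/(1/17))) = 14/85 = 0.16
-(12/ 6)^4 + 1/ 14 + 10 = -5.93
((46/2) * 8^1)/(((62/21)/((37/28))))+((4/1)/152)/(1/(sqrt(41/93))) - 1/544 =sqrt(3813)/3534+1388801/16864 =82.37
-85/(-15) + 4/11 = 199/33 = 6.03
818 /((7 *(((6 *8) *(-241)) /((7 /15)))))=-409 /86760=-0.00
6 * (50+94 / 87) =8888 / 29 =306.48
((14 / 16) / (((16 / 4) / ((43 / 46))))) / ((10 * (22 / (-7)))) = -2107 / 323840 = -0.01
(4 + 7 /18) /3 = 79 /54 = 1.46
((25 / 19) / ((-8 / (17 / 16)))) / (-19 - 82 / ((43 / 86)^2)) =425 / 843904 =0.00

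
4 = 4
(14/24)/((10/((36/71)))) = 21/710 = 0.03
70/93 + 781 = 72703/93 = 781.75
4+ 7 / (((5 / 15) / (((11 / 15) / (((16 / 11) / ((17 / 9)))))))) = 17279 / 720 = 24.00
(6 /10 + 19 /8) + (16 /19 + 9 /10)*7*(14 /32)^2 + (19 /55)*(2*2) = 715987 /107008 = 6.69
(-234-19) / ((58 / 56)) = -7084 / 29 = -244.28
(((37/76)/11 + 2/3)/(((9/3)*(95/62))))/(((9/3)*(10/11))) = 55273/974700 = 0.06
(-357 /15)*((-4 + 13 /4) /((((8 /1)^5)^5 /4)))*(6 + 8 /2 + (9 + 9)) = 0.00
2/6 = 1/3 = 0.33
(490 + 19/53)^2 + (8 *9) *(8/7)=4729614831/19663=240533.73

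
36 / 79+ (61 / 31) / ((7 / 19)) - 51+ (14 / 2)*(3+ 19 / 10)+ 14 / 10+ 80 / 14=-649549 / 171430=-3.79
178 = 178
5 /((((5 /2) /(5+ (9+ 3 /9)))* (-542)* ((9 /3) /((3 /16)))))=-43 /13008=-0.00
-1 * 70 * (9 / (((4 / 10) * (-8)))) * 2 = 1575 / 4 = 393.75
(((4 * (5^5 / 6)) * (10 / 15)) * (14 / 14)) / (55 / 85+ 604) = 212500 / 92511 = 2.30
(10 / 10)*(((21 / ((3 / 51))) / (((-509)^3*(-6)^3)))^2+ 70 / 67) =6310586541484753618867 / 6040132832563977555648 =1.04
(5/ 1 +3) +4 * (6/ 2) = 20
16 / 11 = 1.45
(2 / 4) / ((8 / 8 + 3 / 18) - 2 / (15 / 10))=-3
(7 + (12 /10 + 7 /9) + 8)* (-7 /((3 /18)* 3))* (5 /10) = -118.84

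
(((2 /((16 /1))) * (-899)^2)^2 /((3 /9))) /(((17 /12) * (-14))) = -5878699707609 /3808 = -1543776183.72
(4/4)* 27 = 27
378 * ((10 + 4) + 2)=6048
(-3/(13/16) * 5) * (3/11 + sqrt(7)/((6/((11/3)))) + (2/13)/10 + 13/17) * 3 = -440 * sqrt(7)/13-1842768/31603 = -147.86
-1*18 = -18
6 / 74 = 3 / 37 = 0.08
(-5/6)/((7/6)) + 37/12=199/84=2.37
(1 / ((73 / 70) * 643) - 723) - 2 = -34030705 / 46939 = -725.00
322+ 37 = 359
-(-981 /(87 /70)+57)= 21237 /29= 732.31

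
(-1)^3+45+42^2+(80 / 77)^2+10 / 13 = 139497706 / 77077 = 1809.85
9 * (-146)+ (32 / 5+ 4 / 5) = -6534 / 5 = -1306.80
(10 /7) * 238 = 340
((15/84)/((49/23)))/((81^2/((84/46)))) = 5/214326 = 0.00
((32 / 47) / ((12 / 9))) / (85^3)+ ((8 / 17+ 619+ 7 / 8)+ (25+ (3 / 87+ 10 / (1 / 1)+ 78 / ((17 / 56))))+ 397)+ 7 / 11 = 96492275459123 / 73660609000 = 1309.96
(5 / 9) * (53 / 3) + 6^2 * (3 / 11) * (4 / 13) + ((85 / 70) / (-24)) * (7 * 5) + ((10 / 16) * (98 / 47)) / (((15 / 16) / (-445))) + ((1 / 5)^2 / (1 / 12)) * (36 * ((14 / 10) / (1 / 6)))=-167807833657 / 362934000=-462.36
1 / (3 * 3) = 1 / 9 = 0.11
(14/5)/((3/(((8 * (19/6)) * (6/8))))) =266/15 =17.73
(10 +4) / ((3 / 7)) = 98 / 3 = 32.67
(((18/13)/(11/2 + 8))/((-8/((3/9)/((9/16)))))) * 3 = -8/351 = -0.02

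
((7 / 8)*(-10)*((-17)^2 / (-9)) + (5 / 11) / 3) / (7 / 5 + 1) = 556625 / 4752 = 117.13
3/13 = 0.23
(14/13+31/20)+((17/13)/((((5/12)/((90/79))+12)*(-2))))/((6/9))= 1769213/694460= 2.55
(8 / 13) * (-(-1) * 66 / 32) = 33 / 26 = 1.27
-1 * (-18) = 18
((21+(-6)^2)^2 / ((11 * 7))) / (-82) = -3249 / 6314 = -0.51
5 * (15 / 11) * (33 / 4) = 225 / 4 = 56.25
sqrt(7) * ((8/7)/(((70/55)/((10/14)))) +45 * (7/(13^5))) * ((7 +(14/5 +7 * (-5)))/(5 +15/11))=-1619491599 * sqrt(7)/636767495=-6.73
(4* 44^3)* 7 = 2385152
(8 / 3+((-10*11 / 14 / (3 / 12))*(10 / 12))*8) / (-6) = 724 / 21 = 34.48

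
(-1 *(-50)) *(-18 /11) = -900 /11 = -81.82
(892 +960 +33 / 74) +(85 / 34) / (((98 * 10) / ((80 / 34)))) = 114188843 / 61642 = 1852.45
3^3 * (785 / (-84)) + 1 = -7037 / 28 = -251.32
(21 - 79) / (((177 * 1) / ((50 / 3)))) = -2900 / 531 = -5.46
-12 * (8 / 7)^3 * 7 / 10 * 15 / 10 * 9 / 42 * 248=-1714176 / 1715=-999.52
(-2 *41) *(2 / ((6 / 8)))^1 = -656 / 3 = -218.67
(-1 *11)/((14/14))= -11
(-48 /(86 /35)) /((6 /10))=-1400 /43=-32.56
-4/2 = -2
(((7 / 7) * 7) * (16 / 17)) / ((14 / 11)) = 88 / 17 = 5.18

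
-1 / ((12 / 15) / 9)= -45 / 4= -11.25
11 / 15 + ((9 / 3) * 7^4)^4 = 40378010642065226 / 15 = 2691867376137681.73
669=669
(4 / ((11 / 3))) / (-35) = -12 / 385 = -0.03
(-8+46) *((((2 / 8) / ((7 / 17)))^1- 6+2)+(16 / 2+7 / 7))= 2983 / 14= 213.07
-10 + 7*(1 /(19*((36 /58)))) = -3217 /342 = -9.41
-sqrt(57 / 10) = -sqrt(570) / 10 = -2.39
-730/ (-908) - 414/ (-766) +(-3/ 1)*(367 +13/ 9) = -575891393/ 521646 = -1103.99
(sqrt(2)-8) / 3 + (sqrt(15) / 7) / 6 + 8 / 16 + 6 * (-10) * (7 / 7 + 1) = -733 / 6 + sqrt(15) / 42 + sqrt(2) / 3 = -121.60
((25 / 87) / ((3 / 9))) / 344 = 25 / 9976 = 0.00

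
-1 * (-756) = 756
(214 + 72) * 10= 2860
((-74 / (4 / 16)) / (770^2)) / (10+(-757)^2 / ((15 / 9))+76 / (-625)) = -0.00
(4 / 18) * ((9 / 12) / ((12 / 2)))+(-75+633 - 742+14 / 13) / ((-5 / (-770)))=-13183619 / 468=-28170.13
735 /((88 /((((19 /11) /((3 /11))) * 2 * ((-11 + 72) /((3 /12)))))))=283955 /11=25814.09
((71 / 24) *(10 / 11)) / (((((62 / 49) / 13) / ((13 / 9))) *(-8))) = -2939755 / 589248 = -4.99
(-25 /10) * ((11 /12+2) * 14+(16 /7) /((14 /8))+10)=-76645 /588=-130.35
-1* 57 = -57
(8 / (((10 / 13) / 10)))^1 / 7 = 104 / 7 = 14.86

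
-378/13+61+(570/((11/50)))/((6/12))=745565/143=5213.74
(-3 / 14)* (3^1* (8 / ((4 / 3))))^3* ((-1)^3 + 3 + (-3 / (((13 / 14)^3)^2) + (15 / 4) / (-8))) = 151940829915 / 38614472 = 3934.82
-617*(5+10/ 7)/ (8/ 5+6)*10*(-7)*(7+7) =9717750/ 19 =511460.53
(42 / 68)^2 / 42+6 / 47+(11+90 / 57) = 26253017 / 2064616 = 12.72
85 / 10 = 17 / 2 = 8.50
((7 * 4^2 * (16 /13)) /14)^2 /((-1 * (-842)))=8192 /71149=0.12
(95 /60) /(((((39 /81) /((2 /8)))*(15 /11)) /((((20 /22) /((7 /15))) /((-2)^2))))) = 855 /2912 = 0.29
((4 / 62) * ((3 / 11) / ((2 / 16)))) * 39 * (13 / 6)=4056 / 341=11.89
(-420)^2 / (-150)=-1176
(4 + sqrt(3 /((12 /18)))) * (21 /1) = 63 * sqrt(2) /2 + 84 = 128.55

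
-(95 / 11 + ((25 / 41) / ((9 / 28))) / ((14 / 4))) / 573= -37255 / 2325807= -0.02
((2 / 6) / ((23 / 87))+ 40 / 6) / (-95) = -547 / 6555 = -0.08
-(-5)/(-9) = -0.56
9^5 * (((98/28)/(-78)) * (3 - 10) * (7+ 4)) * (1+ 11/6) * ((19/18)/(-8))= -126916713/1664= -76272.06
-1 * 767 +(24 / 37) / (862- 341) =-14785435 / 19277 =-767.00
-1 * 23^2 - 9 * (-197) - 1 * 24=1220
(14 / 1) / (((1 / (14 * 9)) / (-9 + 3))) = -10584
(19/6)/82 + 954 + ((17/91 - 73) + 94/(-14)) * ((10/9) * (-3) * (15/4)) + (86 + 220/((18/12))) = 97638719/44772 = 2180.80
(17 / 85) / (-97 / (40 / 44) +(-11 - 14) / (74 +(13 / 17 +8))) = -2814 / 1505519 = -0.00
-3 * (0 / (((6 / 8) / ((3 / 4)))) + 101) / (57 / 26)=-2626 / 19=-138.21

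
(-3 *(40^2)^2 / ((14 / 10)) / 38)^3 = -7077888000000000000000 / 2352637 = -3008491322715744.08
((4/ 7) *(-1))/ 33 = -4/ 231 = -0.02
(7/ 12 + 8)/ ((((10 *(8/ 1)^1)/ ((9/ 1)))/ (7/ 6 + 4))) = 3193/ 640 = 4.99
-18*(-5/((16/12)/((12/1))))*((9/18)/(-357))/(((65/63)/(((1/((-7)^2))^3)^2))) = -243/3058924471421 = -0.00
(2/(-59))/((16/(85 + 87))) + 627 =73943/118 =626.64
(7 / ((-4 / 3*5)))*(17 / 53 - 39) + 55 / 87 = 380365 / 9222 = 41.25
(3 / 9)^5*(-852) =-284 / 81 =-3.51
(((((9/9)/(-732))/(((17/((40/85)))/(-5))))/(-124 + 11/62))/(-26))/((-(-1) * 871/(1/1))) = 310/4597290849177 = 0.00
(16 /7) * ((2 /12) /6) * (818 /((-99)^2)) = 3272 /617463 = 0.01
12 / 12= 1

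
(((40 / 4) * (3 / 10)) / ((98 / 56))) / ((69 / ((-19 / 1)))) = -76 / 161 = -0.47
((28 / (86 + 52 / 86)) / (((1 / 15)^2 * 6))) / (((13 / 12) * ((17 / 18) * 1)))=348300 / 29393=11.85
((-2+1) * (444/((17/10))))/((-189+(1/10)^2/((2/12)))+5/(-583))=129426000/93633467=1.38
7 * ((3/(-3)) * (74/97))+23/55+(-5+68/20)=-6959/1067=-6.52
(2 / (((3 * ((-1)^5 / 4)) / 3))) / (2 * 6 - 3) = -8 / 9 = -0.89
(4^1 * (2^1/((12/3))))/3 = 2/3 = 0.67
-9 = -9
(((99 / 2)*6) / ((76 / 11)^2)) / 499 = 35937 / 2882224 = 0.01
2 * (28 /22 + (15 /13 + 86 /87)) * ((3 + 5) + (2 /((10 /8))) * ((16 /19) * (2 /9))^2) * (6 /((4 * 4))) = 12510637046 /606312135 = 20.63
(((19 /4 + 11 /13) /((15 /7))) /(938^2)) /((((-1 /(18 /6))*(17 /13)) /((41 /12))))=-3977 /170941120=-0.00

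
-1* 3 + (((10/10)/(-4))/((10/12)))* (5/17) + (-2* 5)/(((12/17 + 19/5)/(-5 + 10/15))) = 255055/39066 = 6.53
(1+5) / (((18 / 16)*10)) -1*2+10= 128 / 15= 8.53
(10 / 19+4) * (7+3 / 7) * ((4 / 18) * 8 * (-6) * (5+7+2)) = -286208 / 57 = -5021.19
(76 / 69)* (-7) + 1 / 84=-14873 / 1932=-7.70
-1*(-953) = 953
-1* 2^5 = -32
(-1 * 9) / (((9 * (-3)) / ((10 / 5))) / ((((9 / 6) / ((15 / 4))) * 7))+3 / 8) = 168 / 83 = 2.02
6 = 6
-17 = -17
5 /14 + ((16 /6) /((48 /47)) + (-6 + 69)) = 4156 /63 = 65.97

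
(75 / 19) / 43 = 75 / 817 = 0.09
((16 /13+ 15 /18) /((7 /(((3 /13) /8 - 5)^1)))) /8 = -11891 /64896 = -0.18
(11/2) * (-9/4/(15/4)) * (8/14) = -66/35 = -1.89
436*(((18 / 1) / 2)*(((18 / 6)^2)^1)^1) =35316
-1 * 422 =-422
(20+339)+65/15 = 1090/3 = 363.33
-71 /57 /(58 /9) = -213 /1102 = -0.19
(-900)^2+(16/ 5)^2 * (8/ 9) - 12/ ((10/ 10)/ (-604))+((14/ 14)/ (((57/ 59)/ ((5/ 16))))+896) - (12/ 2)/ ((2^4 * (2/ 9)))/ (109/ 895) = 3049860687589/ 3727800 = 818139.57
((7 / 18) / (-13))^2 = 49 / 54756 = 0.00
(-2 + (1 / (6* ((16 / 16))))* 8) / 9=-2 / 27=-0.07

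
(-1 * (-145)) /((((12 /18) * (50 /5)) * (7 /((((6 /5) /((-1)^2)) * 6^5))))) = 1014768 /35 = 28993.37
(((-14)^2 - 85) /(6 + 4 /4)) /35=111 /245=0.45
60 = 60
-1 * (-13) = 13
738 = 738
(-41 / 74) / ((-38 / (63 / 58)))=2583 / 163096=0.02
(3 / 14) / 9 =1 / 42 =0.02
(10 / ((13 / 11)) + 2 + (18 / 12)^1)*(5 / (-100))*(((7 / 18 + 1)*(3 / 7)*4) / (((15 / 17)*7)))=-5287 / 22932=-0.23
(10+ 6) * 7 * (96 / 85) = 10752 / 85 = 126.49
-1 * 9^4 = -6561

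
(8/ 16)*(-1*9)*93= -837/ 2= -418.50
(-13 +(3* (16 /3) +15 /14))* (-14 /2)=-57 /2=-28.50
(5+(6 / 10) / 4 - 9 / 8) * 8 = 161 / 5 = 32.20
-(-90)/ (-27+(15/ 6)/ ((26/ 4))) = -585/ 173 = -3.38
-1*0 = 0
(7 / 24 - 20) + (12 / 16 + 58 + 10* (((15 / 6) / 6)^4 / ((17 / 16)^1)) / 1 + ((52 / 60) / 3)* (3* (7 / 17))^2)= 4654432 / 117045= 39.77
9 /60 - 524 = -10477 /20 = -523.85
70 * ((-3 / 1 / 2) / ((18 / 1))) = -5.83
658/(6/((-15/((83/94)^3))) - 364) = -1366310680/756403227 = -1.81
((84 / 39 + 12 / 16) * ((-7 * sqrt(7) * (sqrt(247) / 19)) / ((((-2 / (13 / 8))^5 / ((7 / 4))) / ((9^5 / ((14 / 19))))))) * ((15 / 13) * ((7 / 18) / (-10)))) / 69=-106653011283 * sqrt(1729) / 3087007744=-1436.59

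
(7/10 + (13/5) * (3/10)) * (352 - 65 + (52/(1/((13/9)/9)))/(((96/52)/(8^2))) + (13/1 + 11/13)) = 2759201/3159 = 873.44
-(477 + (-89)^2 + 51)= -8449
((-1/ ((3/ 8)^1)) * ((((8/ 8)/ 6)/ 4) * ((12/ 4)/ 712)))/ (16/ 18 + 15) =-3/ 101816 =-0.00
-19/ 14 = -1.36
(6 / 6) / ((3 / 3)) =1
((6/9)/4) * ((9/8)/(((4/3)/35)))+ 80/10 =827/64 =12.92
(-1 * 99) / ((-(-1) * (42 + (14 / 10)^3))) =-12375 / 5593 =-2.21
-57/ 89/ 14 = -57/ 1246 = -0.05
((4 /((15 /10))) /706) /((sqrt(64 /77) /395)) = 395 * sqrt(77) /2118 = 1.64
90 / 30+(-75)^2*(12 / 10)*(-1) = -6747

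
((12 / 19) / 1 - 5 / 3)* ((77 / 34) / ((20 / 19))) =-2.23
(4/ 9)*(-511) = -2044/ 9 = -227.11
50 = 50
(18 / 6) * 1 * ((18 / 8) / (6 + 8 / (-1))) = -27 / 8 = -3.38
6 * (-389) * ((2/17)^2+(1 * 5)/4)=-1704987/578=-2949.80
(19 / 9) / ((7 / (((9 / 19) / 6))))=1 / 42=0.02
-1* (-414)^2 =-171396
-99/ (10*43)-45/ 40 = -1.36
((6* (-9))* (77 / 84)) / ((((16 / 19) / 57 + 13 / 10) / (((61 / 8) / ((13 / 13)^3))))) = -32701185 / 113912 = -287.07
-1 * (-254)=254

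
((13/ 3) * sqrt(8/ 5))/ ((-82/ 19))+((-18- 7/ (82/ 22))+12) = -323/ 41- 247 * sqrt(10)/ 615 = -9.15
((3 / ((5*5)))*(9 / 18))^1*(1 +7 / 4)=33 / 200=0.16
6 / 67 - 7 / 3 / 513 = 8765 / 103113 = 0.09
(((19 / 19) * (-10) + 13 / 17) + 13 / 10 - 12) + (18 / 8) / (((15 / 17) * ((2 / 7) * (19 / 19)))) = -7487 / 680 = -11.01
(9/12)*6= 9/2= 4.50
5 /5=1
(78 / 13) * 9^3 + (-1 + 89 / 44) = 192501 / 44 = 4375.02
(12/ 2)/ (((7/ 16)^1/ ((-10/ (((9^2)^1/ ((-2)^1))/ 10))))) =6400/ 189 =33.86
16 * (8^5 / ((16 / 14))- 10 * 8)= 457472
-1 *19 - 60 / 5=-31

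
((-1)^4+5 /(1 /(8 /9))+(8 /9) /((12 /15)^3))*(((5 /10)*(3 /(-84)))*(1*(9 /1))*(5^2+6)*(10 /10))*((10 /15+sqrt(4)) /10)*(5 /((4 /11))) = -176297 /1344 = -131.17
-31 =-31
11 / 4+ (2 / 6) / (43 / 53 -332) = 2.75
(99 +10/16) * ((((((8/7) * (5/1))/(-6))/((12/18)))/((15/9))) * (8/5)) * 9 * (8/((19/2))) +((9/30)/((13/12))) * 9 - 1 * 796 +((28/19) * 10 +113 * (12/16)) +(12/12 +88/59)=-3523521303/2040220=-1727.03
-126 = -126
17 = 17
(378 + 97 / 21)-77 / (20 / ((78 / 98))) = 379.55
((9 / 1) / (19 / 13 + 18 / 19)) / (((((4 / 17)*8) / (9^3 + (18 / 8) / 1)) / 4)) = 1300455 / 224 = 5805.60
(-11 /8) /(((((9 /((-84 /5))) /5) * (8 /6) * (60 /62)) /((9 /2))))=44.76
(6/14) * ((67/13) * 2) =402/91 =4.42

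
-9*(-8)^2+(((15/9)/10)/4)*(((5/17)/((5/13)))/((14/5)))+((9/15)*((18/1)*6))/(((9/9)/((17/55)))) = -873301229/1570800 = -555.96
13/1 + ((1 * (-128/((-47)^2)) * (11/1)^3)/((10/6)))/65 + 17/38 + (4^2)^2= 7331412123/27281150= 268.74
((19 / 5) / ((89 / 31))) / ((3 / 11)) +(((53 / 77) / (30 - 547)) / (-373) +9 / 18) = 212233425311 / 39646181190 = 5.35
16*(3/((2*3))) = 8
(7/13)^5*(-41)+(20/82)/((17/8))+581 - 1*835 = -66183560333/258791221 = -255.74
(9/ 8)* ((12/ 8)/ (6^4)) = 1/ 768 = 0.00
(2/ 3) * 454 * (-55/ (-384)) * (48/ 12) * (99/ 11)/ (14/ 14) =12485/ 8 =1560.62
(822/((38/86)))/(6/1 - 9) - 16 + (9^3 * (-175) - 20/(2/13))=-2438481/19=-128341.11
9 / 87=3 / 29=0.10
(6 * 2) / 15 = 0.80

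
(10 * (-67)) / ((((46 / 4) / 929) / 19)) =-23652340 / 23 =-1028362.61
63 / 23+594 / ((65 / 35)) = 96453 / 299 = 322.59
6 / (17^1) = 6 / 17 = 0.35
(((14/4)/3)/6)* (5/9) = 35/324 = 0.11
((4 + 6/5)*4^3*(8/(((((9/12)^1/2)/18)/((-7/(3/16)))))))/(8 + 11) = -23855104/95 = -251106.36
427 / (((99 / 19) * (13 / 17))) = 107.16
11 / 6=1.83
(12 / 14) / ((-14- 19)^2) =0.00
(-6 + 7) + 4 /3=7 /3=2.33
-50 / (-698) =25 / 349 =0.07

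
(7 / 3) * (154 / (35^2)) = 22 / 75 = 0.29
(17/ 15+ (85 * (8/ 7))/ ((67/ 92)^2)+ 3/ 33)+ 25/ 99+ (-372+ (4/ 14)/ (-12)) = -5829297899/ 31108770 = -187.38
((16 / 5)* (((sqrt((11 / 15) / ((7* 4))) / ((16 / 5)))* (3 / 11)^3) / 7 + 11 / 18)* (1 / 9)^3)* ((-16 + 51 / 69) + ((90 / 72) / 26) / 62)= -24894463 / 608139090 - 2263133* sqrt(1155) / 7834513246560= -0.04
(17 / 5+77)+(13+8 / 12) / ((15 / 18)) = 484 / 5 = 96.80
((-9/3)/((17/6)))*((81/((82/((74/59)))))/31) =-53946/1274813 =-0.04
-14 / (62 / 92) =-20.77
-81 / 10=-8.10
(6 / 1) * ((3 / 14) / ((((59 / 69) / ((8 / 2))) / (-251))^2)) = 43192477584 / 24367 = 1772580.85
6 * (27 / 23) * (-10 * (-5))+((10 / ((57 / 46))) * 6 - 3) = 173749 / 437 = 397.59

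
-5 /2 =-2.50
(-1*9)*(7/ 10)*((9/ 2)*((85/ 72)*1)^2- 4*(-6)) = -244111/ 1280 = -190.71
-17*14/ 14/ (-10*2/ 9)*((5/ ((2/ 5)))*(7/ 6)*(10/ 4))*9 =80325/ 32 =2510.16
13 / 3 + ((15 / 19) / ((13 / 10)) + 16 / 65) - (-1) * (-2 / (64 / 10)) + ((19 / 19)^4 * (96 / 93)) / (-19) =4.82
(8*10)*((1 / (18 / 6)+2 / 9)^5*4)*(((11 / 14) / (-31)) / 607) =-5500000 / 7777875231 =-0.00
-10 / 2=-5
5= 5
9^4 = 6561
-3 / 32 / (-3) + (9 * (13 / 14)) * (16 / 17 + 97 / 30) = 664843 / 19040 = 34.92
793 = 793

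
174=174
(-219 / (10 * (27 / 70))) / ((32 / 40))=-2555 / 36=-70.97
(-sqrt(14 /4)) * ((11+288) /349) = -299 * sqrt(14) /698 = -1.60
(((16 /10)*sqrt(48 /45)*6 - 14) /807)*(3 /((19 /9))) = -126 /5111 + 576*sqrt(15) /127775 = -0.01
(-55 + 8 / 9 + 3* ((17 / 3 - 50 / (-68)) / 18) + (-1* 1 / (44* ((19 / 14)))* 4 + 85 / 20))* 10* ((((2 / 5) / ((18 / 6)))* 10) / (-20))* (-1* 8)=-2777656 / 10659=-260.59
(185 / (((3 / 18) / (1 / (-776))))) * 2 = -555 / 194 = -2.86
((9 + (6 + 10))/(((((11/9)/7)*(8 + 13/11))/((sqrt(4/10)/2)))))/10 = 63*sqrt(10)/404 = 0.49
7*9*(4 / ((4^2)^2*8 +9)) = 252 / 2057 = 0.12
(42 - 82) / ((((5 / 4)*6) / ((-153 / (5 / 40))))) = 6528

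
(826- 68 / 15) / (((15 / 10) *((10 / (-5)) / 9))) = -2464.40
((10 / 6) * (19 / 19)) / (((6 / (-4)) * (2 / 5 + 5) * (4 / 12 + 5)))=-25 / 648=-0.04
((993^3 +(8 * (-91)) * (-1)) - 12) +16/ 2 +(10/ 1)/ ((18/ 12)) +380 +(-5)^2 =2937443378/ 3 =979147792.67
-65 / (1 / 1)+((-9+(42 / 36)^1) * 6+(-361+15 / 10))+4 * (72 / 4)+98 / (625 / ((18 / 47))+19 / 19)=-3354497 / 8398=-399.44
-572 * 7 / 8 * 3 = -1501.50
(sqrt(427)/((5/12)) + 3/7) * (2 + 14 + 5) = 9 + 252 * sqrt(427)/5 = 1050.46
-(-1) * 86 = 86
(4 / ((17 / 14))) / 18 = 28 / 153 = 0.18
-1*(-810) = 810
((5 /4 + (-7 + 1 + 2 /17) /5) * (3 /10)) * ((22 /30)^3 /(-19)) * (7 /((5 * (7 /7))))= -9317 /14535000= -0.00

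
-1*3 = -3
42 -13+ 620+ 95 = 744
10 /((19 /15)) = 150 /19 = 7.89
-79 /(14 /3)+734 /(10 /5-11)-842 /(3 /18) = -5150.48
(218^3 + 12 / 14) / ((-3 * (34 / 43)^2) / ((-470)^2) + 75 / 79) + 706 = 10913582.21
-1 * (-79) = 79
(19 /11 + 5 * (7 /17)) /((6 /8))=944 /187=5.05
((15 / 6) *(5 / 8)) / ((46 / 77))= 1925 / 736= 2.62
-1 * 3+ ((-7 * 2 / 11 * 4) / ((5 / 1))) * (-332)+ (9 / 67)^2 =82723258 / 246895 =335.05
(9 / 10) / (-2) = -9 / 20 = -0.45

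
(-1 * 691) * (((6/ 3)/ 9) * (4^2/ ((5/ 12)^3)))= -4245504/ 125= -33964.03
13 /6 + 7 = 9.17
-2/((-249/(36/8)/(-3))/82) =-738/83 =-8.89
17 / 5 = 3.40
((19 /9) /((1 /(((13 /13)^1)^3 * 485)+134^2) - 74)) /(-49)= -9215 /3824692011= -0.00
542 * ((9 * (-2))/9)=-1084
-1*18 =-18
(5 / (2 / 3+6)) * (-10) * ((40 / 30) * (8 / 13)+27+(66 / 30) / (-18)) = -32407 / 156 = -207.74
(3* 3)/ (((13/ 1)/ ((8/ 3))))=24/ 13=1.85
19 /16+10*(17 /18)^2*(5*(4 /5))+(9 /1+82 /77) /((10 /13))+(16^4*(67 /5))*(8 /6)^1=584262110587 /498960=1170959.82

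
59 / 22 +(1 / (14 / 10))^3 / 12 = 122797 / 45276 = 2.71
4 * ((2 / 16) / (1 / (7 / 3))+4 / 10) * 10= 83 / 3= 27.67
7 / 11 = 0.64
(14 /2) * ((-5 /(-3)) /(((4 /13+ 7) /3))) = 91 /19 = 4.79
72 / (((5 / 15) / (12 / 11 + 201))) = 480168 / 11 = 43651.64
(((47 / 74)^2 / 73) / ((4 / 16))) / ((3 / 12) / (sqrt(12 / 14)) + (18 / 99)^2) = -102638976 / 10088740087 + 129367876*sqrt(42) / 10088740087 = 0.07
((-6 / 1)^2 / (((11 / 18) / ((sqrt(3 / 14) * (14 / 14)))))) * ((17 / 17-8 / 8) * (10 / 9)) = 0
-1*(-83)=83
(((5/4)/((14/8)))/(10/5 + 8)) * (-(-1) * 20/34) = 5/119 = 0.04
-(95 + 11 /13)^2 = -1552516 /169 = -9186.49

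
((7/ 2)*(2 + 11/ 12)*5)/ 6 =1225/ 144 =8.51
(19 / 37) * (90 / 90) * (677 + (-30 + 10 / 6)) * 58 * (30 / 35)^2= 3676272 / 259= 14194.10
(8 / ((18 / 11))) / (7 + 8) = 44 / 135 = 0.33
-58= -58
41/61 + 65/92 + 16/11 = 174899/61732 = 2.83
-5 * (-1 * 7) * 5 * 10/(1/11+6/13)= 250250/79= 3167.72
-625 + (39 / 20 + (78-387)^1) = -18641 / 20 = -932.05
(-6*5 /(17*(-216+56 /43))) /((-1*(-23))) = 645 /1804856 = 0.00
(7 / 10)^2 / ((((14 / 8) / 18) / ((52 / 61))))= 6552 / 1525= 4.30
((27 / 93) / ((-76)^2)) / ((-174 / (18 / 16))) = -27 / 83081984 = -0.00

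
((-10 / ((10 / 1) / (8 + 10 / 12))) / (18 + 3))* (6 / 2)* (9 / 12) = -53 / 56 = -0.95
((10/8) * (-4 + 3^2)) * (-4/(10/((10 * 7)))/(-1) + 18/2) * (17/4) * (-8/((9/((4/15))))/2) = -3145/27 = -116.48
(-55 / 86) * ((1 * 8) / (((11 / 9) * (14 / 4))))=-360 / 301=-1.20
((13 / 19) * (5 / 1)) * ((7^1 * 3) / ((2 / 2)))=1365 / 19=71.84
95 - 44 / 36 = 844 / 9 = 93.78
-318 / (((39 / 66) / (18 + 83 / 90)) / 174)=-8859268 / 5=-1771853.60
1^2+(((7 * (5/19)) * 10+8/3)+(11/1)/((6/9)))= 4399/114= 38.59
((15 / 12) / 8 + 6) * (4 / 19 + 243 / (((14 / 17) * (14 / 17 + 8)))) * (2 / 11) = 88171487 / 2340800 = 37.67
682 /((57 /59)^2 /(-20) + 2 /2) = 1531640 /2141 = 715.39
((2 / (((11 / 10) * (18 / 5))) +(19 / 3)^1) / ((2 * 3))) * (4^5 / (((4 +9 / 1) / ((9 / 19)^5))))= 758066688 / 354082157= 2.14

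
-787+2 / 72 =-28331 / 36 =-786.97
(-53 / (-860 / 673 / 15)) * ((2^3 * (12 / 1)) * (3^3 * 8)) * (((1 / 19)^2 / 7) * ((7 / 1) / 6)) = 92454048 / 15523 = 5955.94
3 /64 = 0.05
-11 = -11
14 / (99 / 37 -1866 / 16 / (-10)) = 5920 / 6063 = 0.98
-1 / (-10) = 1 / 10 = 0.10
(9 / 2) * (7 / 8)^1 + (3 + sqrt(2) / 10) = sqrt(2) / 10 + 111 / 16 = 7.08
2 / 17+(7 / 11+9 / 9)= 328 / 187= 1.75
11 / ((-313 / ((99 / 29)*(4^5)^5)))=-1226104998551617536 / 9077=-135078219516538.23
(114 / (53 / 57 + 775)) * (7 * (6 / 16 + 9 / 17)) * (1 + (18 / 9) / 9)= 1.14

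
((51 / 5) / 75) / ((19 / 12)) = 204 / 2375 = 0.09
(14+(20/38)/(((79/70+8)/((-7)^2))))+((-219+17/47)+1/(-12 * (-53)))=-201.81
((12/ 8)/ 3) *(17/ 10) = 17/ 20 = 0.85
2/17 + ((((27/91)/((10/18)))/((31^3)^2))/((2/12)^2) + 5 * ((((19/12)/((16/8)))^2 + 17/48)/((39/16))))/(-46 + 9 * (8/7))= 1623355154447797/26478672322635000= 0.06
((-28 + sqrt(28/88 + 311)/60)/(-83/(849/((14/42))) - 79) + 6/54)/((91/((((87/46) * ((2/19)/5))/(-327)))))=-1222553/1963211052348 + 73863 * sqrt(16742)/1919584140073600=-0.00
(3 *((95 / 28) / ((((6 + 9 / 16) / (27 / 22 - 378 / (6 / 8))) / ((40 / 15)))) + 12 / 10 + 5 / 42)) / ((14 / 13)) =-145432963 / 75460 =-1927.29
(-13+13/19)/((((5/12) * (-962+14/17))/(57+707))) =9117576/388075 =23.49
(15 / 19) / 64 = 15 / 1216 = 0.01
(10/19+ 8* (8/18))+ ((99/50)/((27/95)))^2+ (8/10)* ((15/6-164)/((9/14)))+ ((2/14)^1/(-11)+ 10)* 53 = 501597163/1316700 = 380.95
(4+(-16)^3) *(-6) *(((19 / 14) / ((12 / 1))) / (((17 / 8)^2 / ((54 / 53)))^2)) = 232154284032 / 1642273423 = 141.36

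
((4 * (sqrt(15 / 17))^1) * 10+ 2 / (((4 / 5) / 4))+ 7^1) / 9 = 17 / 9+ 40 * sqrt(255) / 153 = 6.06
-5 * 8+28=-12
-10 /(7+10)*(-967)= 9670 /17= 568.82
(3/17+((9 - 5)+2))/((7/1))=15/17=0.88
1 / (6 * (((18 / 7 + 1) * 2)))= 7 / 300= 0.02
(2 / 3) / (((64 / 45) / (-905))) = -13575 / 32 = -424.22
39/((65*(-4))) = -3/20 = -0.15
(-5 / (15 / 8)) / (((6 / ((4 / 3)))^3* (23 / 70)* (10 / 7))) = -3136 / 50301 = -0.06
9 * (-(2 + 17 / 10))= -333 / 10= -33.30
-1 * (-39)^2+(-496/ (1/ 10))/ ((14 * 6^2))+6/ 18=-96422/ 63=-1530.51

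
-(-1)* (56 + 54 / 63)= 56.86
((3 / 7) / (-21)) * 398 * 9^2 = -32238 / 49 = -657.92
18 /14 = 9 /7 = 1.29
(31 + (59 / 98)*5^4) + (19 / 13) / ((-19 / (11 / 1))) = 517791 / 1274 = 406.43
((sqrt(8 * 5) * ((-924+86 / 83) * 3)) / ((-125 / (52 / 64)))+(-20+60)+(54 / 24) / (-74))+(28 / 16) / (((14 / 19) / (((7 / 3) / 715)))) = 3172802 / 79365+1493817 * sqrt(10) / 41500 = 153.81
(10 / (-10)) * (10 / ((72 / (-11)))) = 55 / 36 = 1.53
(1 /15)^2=0.00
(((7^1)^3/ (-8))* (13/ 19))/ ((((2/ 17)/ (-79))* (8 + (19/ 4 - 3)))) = 460649/ 228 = 2020.39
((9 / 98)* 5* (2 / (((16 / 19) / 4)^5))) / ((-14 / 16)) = -111424455 / 43904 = -2537.91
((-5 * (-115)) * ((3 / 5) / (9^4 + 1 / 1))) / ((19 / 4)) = 690 / 62339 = 0.01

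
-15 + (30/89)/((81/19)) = -35855/2403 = -14.92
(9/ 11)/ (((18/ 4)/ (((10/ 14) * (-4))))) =-0.52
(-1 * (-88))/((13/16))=1408/13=108.31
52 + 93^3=804409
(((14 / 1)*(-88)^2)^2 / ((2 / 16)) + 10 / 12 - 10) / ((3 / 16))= 501505239673.78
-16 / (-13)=16 / 13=1.23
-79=-79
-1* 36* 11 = -396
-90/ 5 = -18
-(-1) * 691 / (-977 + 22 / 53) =-36623 / 51759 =-0.71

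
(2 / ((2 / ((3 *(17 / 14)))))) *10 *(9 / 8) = 2295 / 56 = 40.98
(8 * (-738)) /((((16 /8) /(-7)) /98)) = 2025072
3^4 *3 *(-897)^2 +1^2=195519988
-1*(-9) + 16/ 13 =133/ 13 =10.23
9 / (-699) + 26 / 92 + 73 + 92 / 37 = 30042341 / 396566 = 75.76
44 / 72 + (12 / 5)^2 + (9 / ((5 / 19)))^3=90018133 / 2250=40008.06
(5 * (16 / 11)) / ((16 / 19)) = 95 / 11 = 8.64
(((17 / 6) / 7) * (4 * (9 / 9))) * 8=272 / 21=12.95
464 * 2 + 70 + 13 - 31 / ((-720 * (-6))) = 4367489 / 4320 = 1010.99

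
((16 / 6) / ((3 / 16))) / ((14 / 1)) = 64 / 63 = 1.02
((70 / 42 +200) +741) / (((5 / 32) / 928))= 83980288 / 15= 5598685.87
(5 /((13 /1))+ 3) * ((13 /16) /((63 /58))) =319 /126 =2.53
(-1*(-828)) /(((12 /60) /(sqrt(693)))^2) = 14345100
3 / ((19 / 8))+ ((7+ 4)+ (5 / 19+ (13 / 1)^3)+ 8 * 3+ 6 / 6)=42456 / 19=2234.53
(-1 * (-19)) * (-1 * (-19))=361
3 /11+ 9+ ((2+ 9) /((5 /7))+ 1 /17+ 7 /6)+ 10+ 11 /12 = 413063 /11220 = 36.81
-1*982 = -982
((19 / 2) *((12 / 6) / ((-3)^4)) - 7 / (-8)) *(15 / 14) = 3595 / 3024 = 1.19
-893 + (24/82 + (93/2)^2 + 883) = 353017/164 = 2152.54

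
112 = 112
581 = 581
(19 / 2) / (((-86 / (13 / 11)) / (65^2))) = -1043575 / 1892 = -551.57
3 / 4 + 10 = 10.75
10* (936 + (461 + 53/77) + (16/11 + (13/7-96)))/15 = 870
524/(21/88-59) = -46112/5171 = -8.92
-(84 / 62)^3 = -74088 / 29791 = -2.49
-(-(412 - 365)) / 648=0.07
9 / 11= 0.82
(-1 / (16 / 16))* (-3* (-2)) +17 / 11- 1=-60 / 11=-5.45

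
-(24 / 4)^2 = -36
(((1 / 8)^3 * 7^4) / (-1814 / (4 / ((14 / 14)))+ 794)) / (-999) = -2401 / 174161664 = -0.00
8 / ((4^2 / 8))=4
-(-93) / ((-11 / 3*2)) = -279 / 22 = -12.68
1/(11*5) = 1/55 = 0.02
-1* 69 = -69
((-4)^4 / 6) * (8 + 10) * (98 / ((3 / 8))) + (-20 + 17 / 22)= 4415065 / 22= 200684.77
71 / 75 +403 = 30296 / 75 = 403.95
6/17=0.35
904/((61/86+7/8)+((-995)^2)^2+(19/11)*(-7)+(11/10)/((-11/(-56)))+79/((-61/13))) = 1043324480/1131210141636231347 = 0.00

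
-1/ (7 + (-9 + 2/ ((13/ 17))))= -13/ 8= -1.62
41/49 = 0.84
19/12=1.58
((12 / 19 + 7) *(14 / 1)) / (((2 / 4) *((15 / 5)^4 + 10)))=580 / 247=2.35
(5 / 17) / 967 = 5 / 16439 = 0.00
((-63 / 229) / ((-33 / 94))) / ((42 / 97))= 4559 / 2519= 1.81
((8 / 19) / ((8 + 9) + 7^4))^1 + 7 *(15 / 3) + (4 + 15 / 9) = 40.67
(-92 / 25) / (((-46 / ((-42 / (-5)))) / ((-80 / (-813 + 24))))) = 0.07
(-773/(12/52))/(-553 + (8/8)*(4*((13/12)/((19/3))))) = 190931/31482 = 6.06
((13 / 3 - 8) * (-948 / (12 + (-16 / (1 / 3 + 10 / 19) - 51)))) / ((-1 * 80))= 42581 / 56460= 0.75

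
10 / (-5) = -2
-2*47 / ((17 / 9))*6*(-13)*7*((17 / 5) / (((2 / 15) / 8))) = 5542992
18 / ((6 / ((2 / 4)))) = 1.50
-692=-692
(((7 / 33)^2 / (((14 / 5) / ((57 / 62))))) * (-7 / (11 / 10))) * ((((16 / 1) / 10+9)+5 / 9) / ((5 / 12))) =-934724 / 371349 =-2.52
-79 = -79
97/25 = 3.88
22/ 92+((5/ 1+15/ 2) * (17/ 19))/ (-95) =1008/ 8303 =0.12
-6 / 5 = -1.20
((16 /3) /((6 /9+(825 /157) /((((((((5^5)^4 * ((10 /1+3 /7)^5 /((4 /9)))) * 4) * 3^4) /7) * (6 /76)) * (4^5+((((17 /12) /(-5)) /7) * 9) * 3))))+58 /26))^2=3230544773074921025564037590588131025041490793228149414062500000000 /953467691554032603906913563821882350470615325258875632154059565529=3.39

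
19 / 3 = 6.33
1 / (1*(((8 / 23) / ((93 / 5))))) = 2139 / 40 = 53.48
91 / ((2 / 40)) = 1820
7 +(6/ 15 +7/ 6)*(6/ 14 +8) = 4243/ 210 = 20.20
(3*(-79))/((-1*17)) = 237/17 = 13.94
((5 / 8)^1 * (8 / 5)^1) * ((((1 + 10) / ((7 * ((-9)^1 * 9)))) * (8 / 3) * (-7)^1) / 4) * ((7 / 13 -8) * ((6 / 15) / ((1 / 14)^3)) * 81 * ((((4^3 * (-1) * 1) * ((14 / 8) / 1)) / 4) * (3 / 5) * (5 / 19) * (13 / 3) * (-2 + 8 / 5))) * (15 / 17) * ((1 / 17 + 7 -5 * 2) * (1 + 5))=39350277120 / 5491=7166322.55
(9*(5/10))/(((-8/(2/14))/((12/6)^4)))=-9/7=-1.29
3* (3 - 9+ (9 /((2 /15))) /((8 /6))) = 1071 /8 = 133.88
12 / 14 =6 / 7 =0.86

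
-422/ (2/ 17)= -3587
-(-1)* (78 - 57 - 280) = -259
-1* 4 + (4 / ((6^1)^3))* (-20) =-118 / 27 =-4.37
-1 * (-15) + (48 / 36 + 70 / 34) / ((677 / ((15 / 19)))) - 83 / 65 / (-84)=17932027493 / 1193943660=15.02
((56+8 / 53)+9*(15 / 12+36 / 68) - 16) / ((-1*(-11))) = 202421 / 39644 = 5.11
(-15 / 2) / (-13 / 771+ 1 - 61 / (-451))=-6.71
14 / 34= 0.41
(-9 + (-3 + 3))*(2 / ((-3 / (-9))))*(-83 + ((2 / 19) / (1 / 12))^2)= 1586898 / 361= 4395.84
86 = 86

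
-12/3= -4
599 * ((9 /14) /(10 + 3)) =5391 /182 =29.62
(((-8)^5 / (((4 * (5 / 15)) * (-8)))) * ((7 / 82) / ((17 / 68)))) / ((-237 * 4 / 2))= -7168 / 3239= -2.21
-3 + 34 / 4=11 / 2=5.50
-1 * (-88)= 88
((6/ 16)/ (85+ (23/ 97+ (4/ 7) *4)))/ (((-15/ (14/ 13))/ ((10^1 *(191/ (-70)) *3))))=389067/ 15451280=0.03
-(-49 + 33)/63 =16/63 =0.25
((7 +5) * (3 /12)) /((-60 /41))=-41 /20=-2.05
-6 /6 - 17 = -18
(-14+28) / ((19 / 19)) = 14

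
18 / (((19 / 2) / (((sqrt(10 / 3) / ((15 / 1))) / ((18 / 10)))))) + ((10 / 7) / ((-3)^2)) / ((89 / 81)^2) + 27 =4 * sqrt(30) / 171 + 1504359 / 55447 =27.26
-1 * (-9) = 9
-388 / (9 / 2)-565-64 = -6437 / 9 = -715.22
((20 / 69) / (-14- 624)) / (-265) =2 / 1166583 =0.00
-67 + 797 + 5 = 735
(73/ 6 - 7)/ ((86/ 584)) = 4526/ 129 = 35.09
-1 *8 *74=-592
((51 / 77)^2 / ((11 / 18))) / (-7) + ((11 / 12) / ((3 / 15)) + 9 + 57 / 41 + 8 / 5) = 18498134663 / 1123071180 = 16.47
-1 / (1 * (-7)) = 1 / 7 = 0.14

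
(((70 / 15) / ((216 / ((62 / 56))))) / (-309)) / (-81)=0.00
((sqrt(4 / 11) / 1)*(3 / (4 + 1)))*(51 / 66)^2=867*sqrt(11) / 13310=0.22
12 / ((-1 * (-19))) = 12 / 19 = 0.63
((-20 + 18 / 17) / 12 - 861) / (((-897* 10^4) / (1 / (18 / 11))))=967813 / 16468920000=0.00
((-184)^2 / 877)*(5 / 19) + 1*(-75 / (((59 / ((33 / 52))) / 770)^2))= -5134.54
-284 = -284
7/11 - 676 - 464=-12533/11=-1139.36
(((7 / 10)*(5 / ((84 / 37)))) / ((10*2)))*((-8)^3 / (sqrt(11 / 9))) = -592*sqrt(11) / 55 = -35.70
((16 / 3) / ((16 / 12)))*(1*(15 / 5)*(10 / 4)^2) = 75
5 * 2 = 10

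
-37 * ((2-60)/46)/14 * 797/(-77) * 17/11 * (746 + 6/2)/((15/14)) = -1555574239/41745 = -37263.73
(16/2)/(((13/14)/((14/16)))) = 98/13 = 7.54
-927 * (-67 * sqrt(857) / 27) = 6901 * sqrt(857) / 3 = 67341.25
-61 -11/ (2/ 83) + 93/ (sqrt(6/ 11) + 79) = -70885941/ 137290 -93 * sqrt(66)/ 68645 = -516.33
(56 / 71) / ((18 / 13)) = 364 / 639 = 0.57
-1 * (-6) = 6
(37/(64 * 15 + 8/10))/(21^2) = 185/2118564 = 0.00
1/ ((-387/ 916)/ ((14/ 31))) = -12824/ 11997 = -1.07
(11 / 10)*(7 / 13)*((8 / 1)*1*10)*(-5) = -3080 / 13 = -236.92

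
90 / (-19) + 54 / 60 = -729 / 190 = -3.84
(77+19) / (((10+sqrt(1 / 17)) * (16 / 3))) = 3060 / 1699 -18 * sqrt(17) / 1699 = 1.76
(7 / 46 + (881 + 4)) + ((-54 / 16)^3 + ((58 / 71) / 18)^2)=4071314488219 / 4808388096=846.71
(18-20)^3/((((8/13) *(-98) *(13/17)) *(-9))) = -0.02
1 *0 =0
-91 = -91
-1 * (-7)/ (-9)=-7/ 9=-0.78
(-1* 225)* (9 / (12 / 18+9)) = -6075 / 29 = -209.48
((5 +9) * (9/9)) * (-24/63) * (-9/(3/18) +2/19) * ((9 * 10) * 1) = 491520/19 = 25869.47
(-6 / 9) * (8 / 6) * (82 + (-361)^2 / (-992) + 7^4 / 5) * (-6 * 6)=2136907 / 155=13786.50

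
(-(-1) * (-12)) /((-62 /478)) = 2868 /31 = 92.52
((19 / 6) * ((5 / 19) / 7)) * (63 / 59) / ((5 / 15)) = 45 / 118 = 0.38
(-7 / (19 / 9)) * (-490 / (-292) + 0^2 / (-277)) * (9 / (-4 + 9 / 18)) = 19845 / 1387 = 14.31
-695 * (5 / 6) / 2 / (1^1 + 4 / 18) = -10425 / 44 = -236.93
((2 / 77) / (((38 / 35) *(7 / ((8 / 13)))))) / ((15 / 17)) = 136 / 57057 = 0.00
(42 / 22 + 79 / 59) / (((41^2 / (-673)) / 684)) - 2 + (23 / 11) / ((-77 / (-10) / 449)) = -64645042808 / 84004613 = -769.54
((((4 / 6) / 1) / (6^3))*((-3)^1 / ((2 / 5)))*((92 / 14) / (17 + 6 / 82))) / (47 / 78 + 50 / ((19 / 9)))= -232921 / 634916520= -0.00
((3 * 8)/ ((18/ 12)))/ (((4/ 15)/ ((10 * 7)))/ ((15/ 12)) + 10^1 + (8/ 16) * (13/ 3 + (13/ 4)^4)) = 7168000/ 30442907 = 0.24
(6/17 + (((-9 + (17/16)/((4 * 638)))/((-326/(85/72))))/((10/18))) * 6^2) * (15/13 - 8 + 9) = 7808687985/1470891136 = 5.31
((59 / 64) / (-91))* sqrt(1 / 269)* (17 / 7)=-1003* sqrt(269) / 10966592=-0.00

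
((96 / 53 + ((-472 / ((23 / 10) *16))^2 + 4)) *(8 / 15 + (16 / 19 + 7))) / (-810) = -11398538459 / 6472341450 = -1.76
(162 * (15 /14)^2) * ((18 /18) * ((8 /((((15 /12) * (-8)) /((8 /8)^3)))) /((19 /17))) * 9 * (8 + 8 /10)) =-9815256 /931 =-10542.70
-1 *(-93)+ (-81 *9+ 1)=-635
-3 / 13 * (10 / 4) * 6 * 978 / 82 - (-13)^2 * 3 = -292236 / 533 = -548.29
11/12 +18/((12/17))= 317/12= 26.42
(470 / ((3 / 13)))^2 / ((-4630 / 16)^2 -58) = 2389254400 / 48199617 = 49.57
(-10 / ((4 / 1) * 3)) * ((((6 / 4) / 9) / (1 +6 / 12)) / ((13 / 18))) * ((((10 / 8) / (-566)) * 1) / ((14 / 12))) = 25 / 103012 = 0.00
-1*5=-5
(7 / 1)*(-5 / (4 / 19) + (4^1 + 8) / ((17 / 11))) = -7609 / 68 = -111.90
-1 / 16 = -0.06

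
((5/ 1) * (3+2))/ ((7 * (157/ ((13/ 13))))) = 25/ 1099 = 0.02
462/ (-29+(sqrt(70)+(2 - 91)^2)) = 0.06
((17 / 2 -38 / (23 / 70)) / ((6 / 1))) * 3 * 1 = -4929 / 92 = -53.58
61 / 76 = 0.80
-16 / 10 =-8 / 5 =-1.60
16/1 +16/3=64/3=21.33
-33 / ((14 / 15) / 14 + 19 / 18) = -2970 / 101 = -29.41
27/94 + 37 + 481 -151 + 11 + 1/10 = 88921/235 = 378.39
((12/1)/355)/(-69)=-4/8165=-0.00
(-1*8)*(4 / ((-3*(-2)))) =-16 / 3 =-5.33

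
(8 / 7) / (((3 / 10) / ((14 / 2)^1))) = 80 / 3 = 26.67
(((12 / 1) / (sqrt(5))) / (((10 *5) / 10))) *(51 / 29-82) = -27924 *sqrt(5) / 725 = -86.12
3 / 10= 0.30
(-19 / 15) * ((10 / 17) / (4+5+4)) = -38 / 663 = -0.06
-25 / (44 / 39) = -975 / 44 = -22.16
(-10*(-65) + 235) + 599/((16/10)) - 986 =2187/8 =273.38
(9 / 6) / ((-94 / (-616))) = 9.83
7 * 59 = 413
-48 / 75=-16 / 25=-0.64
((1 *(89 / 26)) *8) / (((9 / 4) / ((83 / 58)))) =59096 / 3393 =17.42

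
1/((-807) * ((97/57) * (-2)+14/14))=19/36853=0.00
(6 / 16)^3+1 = 539 / 512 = 1.05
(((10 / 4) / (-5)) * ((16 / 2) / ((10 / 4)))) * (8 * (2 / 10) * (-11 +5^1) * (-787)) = -302208 / 25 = -12088.32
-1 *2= -2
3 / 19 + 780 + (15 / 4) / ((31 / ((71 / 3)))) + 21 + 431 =2909709 / 2356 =1235.02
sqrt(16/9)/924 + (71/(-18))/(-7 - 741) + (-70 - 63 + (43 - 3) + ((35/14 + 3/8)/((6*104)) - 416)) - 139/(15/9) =-6451633987/10890880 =-592.39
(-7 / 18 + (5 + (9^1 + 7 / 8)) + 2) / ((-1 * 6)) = -1187 / 432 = -2.75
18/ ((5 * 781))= 18/ 3905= 0.00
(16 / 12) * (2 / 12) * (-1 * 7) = -1.56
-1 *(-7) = 7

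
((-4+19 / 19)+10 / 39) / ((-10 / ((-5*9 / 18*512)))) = -13696 / 39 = -351.18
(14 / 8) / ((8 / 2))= 7 / 16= 0.44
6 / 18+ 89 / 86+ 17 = 4739 / 258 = 18.37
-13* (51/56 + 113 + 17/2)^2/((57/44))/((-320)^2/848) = -4748599713/3813376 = -1245.25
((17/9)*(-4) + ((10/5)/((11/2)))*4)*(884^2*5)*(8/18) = -9439988480/891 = -10594824.33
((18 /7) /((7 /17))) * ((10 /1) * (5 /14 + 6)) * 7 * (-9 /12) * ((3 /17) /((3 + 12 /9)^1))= -108135 /1274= -84.88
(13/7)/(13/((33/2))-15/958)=410982/170891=2.40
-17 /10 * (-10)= 17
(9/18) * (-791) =-791/2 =-395.50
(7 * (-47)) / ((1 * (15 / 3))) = -329 / 5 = -65.80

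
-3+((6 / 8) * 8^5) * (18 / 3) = 147453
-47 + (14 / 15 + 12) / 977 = -688591 / 14655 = -46.99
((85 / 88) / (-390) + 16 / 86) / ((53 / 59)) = 0.20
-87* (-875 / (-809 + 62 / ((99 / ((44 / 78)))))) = -5343975 / 56767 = -94.14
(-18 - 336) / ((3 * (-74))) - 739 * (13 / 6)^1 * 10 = -1777118 / 111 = -16010.07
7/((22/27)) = 189/22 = 8.59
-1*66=-66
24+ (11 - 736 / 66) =787 / 33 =23.85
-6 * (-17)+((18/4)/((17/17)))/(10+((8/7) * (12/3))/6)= 46293/452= 102.42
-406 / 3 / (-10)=203 / 15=13.53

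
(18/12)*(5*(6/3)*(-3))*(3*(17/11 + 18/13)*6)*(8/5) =-543024/143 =-3797.37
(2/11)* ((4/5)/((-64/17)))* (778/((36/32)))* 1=-13226/495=-26.72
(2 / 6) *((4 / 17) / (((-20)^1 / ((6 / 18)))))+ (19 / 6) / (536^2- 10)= -21101 / 16279540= -0.00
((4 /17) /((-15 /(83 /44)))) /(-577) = 83 /1618485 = 0.00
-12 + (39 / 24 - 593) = -4827 / 8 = -603.38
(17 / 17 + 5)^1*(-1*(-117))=702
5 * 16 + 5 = 85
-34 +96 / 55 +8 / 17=-29718 / 935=-31.78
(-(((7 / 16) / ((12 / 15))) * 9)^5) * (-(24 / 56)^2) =569638321875 / 1073741824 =530.52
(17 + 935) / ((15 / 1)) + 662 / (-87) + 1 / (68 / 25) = 1663139 / 29580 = 56.23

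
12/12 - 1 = 0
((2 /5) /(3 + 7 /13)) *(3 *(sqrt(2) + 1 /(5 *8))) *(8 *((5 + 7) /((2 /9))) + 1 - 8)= 207.43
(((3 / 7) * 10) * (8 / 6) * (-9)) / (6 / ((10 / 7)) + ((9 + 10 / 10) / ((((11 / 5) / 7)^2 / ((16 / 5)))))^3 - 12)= -3188809800 / 2108269596363847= -0.00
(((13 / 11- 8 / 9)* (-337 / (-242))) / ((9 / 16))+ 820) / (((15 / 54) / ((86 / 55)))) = 15219111088 / 3294225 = 4619.94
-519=-519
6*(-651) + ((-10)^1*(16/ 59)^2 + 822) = -10737964/ 3481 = -3084.74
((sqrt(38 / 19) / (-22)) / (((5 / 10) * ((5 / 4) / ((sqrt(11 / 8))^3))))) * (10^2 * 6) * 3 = -298.50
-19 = -19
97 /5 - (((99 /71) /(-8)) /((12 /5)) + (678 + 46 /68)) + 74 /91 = -11570504797 /17573920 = -658.39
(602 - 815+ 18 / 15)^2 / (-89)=-504.04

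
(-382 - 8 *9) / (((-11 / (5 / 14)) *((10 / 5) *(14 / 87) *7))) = 98745 / 15092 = 6.54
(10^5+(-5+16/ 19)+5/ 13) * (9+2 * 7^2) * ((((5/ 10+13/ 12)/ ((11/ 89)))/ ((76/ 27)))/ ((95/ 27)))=14288960392263/ 1032460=13839722.98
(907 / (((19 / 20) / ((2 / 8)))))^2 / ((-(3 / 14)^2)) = -4030980100 / 3249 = -1240683.32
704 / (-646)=-352 / 323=-1.09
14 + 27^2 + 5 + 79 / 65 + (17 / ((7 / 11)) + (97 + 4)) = 399003 / 455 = 876.93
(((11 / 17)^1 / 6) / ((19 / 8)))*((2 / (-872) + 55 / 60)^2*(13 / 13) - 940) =-4418649796 / 103614201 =-42.65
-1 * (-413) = 413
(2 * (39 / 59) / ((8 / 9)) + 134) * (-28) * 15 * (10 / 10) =-3357375 / 59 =-56904.66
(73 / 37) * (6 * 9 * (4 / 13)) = 15768 / 481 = 32.78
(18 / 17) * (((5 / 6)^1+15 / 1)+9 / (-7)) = 1833 / 119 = 15.40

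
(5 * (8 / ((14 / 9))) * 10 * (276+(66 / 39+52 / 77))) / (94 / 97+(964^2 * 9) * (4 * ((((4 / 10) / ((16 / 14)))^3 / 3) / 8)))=48651591600000 / 40621911300971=1.20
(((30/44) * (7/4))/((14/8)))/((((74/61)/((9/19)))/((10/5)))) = 8235/15466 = 0.53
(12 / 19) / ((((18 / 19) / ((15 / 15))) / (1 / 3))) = 0.22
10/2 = 5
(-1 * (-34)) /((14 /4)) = 68 /7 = 9.71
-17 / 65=-0.26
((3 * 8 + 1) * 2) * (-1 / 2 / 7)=-25 / 7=-3.57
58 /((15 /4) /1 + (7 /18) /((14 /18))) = 232 /17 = 13.65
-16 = -16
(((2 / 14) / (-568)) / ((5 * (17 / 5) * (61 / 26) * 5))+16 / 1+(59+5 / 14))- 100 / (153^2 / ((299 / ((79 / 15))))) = 28075621924457 / 373770410580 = 75.11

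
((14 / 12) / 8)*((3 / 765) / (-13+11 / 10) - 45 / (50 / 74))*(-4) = 2020987 / 52020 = 38.85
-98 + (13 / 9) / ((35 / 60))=-2006 / 21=-95.52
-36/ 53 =-0.68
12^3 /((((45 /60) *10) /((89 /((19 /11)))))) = 1127808 /95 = 11871.66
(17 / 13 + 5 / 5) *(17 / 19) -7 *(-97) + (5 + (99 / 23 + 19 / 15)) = 58937744 / 85215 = 691.64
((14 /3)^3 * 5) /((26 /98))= 672280 /351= 1915.33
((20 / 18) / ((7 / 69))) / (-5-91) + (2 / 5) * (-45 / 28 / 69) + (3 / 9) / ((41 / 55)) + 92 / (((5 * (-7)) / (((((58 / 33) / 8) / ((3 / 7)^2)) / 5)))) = -239236429 / 784198800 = -0.31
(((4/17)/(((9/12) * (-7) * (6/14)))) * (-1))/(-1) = -16/153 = -0.10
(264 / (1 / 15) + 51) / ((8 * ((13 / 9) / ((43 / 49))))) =221751 / 728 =304.60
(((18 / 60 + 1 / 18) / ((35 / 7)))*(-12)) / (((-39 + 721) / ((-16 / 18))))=256 / 230175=0.00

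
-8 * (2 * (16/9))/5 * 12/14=-512/105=-4.88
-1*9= -9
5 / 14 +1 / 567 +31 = 35561 / 1134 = 31.36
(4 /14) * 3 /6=0.14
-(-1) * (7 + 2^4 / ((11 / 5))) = 157 / 11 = 14.27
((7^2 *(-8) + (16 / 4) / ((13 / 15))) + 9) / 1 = -4919 / 13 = -378.38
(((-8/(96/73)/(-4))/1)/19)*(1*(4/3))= 0.11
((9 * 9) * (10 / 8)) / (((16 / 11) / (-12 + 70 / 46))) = -1073655 / 1472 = -729.39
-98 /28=-7 /2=-3.50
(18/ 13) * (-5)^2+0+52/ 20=2419/ 65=37.22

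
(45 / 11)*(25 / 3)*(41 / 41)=375 / 11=34.09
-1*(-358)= 358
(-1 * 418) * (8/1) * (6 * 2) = -40128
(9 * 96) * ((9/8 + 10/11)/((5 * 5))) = 19332/275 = 70.30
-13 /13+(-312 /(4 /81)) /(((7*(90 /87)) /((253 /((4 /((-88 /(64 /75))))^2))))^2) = -350122434955683994823 /102760448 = -3407171161376.06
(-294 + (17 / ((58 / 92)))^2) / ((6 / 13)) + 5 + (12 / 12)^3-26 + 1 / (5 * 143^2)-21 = 231514582963 / 257964135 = 897.47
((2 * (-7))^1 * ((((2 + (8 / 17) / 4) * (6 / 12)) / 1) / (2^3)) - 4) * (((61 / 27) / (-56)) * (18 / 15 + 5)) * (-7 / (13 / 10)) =-7.88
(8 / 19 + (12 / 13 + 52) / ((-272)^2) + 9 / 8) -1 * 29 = -31355105 / 1142128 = -27.45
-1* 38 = -38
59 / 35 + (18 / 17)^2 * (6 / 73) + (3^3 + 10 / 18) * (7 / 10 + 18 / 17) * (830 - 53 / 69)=801270499949 / 19936665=40190.80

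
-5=-5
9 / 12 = 3 / 4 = 0.75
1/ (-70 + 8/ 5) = -5/ 342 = -0.01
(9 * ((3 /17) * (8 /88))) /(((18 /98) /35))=5145 /187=27.51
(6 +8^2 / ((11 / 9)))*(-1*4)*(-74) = 190032 / 11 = 17275.64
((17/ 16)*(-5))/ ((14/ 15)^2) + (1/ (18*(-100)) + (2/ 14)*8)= -3497117/ 705600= -4.96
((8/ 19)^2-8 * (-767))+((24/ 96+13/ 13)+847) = 10085513/ 1444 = 6984.43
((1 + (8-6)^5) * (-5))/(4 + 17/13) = -715/23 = -31.09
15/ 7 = 2.14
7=7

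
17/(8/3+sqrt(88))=-51/91+153 * sqrt(22)/364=1.41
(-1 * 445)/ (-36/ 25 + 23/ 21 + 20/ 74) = 8644125/ 1447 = 5973.83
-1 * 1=-1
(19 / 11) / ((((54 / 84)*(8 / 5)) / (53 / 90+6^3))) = 363.72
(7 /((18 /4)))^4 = 38416 /6561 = 5.86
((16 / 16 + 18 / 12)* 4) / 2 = 5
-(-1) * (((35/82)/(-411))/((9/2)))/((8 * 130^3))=-7/533111716800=-0.00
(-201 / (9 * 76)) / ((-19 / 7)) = 469 / 4332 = 0.11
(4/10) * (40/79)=16/79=0.20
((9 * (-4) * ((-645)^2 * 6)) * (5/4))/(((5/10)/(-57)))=12805249500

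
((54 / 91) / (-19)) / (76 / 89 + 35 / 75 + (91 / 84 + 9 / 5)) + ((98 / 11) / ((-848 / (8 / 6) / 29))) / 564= -0.01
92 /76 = 23 /19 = 1.21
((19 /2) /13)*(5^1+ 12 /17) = 1843 /442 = 4.17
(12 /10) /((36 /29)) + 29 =899 /30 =29.97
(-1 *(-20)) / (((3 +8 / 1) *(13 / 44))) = 80 / 13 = 6.15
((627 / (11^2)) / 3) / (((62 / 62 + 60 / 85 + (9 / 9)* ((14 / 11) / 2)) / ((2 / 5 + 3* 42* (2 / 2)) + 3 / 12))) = 818159 / 8760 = 93.40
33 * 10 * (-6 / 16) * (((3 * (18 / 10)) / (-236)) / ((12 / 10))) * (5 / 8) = 22275 / 15104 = 1.47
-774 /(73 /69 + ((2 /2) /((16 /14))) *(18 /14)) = -427248 /1205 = -354.56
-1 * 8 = -8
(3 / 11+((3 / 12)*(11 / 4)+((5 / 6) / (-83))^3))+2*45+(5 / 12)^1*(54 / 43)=91.48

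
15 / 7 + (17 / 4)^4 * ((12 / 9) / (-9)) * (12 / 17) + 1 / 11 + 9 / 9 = -342445 / 11088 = -30.88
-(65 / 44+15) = -725 / 44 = -16.48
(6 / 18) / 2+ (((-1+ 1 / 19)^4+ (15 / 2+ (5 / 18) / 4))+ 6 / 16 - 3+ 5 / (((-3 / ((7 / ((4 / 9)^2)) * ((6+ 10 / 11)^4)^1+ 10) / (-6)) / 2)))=27737015158952710 / 17172267849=1615221.44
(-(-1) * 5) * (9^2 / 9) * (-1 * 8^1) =-360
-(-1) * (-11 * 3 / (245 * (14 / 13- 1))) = -429 / 245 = -1.75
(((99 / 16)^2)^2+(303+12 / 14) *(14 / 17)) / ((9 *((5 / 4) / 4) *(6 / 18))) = 1830.39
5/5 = 1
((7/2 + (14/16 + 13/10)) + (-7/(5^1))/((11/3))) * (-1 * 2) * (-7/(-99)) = -16303/21780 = -0.75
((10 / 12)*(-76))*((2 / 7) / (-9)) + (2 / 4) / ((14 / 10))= 895 / 378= 2.37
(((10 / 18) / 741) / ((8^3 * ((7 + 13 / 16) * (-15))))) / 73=-1 / 5842044000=-0.00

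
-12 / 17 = -0.71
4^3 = 64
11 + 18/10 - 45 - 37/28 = -4693/140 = -33.52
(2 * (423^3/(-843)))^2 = 2546007543848484/78961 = 32243861448.67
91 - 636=-545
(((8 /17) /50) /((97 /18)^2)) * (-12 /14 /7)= -7776 /195942425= -0.00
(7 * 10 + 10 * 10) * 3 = 510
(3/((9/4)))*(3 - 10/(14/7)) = -2.67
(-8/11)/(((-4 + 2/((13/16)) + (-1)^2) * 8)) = 13/77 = 0.17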